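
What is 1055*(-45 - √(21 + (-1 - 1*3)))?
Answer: -47475 - 1055*√17 ≈ -51825.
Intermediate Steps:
1055*(-45 - √(21 + (-1 - 1*3))) = 1055*(-45 - √(21 + (-1 - 3))) = 1055*(-45 - √(21 - 4)) = 1055*(-45 - √17) = -47475 - 1055*√17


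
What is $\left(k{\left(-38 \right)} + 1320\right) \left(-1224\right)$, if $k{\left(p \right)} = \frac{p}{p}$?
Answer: $-1616904$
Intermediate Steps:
$k{\left(p \right)} = 1$
$\left(k{\left(-38 \right)} + 1320\right) \left(-1224\right) = \left(1 + 1320\right) \left(-1224\right) = 1321 \left(-1224\right) = -1616904$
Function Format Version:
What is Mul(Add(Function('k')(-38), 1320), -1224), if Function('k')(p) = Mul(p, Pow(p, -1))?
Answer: -1616904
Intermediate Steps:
Function('k')(p) = 1
Mul(Add(Function('k')(-38), 1320), -1224) = Mul(Add(1, 1320), -1224) = Mul(1321, -1224) = -1616904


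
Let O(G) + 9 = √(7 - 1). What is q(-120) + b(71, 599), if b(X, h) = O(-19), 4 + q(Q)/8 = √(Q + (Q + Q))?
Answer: -41 + √6 + 48*I*√10 ≈ -38.551 + 151.79*I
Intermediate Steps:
q(Q) = -32 + 8*√3*√Q (q(Q) = -32 + 8*√(Q + (Q + Q)) = -32 + 8*√(Q + 2*Q) = -32 + 8*√(3*Q) = -32 + 8*(√3*√Q) = -32 + 8*√3*√Q)
O(G) = -9 + √6 (O(G) = -9 + √(7 - 1) = -9 + √6)
b(X, h) = -9 + √6
q(-120) + b(71, 599) = (-32 + 8*√3*√(-120)) + (-9 + √6) = (-32 + 8*√3*(2*I*√30)) + (-9 + √6) = (-32 + 48*I*√10) + (-9 + √6) = -41 + √6 + 48*I*√10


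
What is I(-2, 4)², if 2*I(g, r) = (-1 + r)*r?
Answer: 36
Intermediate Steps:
I(g, r) = r*(-1 + r)/2 (I(g, r) = ((-1 + r)*r)/2 = (r*(-1 + r))/2 = r*(-1 + r)/2)
I(-2, 4)² = ((½)*4*(-1 + 4))² = ((½)*4*3)² = 6² = 36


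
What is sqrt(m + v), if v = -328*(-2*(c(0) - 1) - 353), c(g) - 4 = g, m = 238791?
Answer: sqrt(356543) ≈ 597.11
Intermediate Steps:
c(g) = 4 + g
v = 117752 (v = -328*(-2*((4 + 0) - 1) - 353) = -328*(-2*(4 - 1) - 353) = -328*(-2*3 - 353) = -328*(-6 - 353) = -328*(-359) = 117752)
sqrt(m + v) = sqrt(238791 + 117752) = sqrt(356543)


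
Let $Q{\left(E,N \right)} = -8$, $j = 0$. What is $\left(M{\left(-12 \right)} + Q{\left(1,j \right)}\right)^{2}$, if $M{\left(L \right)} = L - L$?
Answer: $64$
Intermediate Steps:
$M{\left(L \right)} = 0$
$\left(M{\left(-12 \right)} + Q{\left(1,j \right)}\right)^{2} = \left(0 - 8\right)^{2} = \left(-8\right)^{2} = 64$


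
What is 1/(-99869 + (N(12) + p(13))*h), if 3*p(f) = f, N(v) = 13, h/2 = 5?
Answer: -3/299087 ≈ -1.0031e-5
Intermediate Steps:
h = 10 (h = 2*5 = 10)
p(f) = f/3
1/(-99869 + (N(12) + p(13))*h) = 1/(-99869 + (13 + (⅓)*13)*10) = 1/(-99869 + (13 + 13/3)*10) = 1/(-99869 + (52/3)*10) = 1/(-99869 + 520/3) = 1/(-299087/3) = -3/299087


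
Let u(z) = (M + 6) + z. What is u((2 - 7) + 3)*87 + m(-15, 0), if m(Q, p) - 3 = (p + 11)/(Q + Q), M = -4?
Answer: 79/30 ≈ 2.6333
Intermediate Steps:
u(z) = 2 + z (u(z) = (-4 + 6) + z = 2 + z)
m(Q, p) = 3 + (11 + p)/(2*Q) (m(Q, p) = 3 + (p + 11)/(Q + Q) = 3 + (11 + p)/((2*Q)) = 3 + (11 + p)*(1/(2*Q)) = 3 + (11 + p)/(2*Q))
u((2 - 7) + 3)*87 + m(-15, 0) = (2 + ((2 - 7) + 3))*87 + (½)*(11 + 0 + 6*(-15))/(-15) = (2 + (-5 + 3))*87 + (½)*(-1/15)*(11 + 0 - 90) = (2 - 2)*87 + (½)*(-1/15)*(-79) = 0*87 + 79/30 = 0 + 79/30 = 79/30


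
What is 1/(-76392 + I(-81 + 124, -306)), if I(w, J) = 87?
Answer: -1/76305 ≈ -1.3105e-5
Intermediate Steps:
1/(-76392 + I(-81 + 124, -306)) = 1/(-76392 + 87) = 1/(-76305) = -1/76305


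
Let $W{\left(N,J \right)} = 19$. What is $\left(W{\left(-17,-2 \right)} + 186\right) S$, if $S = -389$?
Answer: $-79745$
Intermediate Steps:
$\left(W{\left(-17,-2 \right)} + 186\right) S = \left(19 + 186\right) \left(-389\right) = 205 \left(-389\right) = -79745$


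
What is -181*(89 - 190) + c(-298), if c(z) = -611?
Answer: 17670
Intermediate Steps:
-181*(89 - 190) + c(-298) = -181*(89 - 190) - 611 = -181*(-101) - 611 = 18281 - 611 = 17670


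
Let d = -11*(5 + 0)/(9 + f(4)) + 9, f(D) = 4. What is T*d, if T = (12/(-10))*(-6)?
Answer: 2232/65 ≈ 34.338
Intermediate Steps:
d = 62/13 (d = -11*(5 + 0)/(9 + 4) + 9 = -55/13 + 9 = 62/13 ≈ 4.7692)
T = 36/5 (T = (12*(-⅒))*(-6) = -6/5*(-6) = 36/5 ≈ 7.2000)
T*d = (36/5)*(62/13) = 2232/65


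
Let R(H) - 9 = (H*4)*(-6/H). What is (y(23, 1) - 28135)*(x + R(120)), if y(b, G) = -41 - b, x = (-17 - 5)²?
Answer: -13225331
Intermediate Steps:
x = 484 (x = (-22)² = 484)
R(H) = -15 (R(H) = 9 + (H*4)*(-6/H) = 9 + (4*H)*(-6/H) = 9 - 24 = -15)
(y(23, 1) - 28135)*(x + R(120)) = ((-41 - 1*23) - 28135)*(484 - 15) = ((-41 - 23) - 28135)*469 = (-64 - 28135)*469 = -28199*469 = -13225331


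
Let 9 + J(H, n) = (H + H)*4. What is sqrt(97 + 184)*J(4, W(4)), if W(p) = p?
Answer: 23*sqrt(281) ≈ 385.55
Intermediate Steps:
J(H, n) = -9 + 8*H (J(H, n) = -9 + (H + H)*4 = -9 + (2*H)*4 = -9 + 8*H)
sqrt(97 + 184)*J(4, W(4)) = sqrt(97 + 184)*(-9 + 8*4) = sqrt(281)*(-9 + 32) = sqrt(281)*23 = 23*sqrt(281)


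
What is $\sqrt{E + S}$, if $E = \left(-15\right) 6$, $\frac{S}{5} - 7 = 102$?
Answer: $\sqrt{455} \approx 21.331$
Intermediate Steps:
$S = 545$ ($S = 35 + 5 \cdot 102 = 35 + 510 = 545$)
$E = -90$
$\sqrt{E + S} = \sqrt{-90 + 545} = \sqrt{455}$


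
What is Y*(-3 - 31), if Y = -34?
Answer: 1156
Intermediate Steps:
Y*(-3 - 31) = -34*(-3 - 31) = -34*(-34) = 1156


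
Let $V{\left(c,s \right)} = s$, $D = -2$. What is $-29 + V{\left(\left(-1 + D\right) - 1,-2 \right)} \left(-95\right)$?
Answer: $161$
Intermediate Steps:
$-29 + V{\left(\left(-1 + D\right) - 1,-2 \right)} \left(-95\right) = -29 - -190 = -29 + 190 = 161$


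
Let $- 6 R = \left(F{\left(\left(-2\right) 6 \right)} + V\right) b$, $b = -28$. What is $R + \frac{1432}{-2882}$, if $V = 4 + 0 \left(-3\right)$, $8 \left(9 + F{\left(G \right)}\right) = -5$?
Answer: $- \frac{154169}{5764} \approx -26.747$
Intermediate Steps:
$F{\left(G \right)} = - \frac{77}{8}$ ($F{\left(G \right)} = -9 + \frac{1}{8} \left(-5\right) = -9 - \frac{5}{8} = - \frac{77}{8}$)
$V = 4$ ($V = 4 + 0 = 4$)
$R = - \frac{105}{4}$ ($R = - \frac{\left(- \frac{77}{8} + 4\right) \left(-28\right)}{6} = - \frac{\left(- \frac{45}{8}\right) \left(-28\right)}{6} = \left(- \frac{1}{6}\right) \frac{315}{2} = - \frac{105}{4} \approx -26.25$)
$R + \frac{1432}{-2882} = - \frac{105}{4} + \frac{1432}{-2882} = - \frac{105}{4} + 1432 \left(- \frac{1}{2882}\right) = - \frac{105}{4} - \frac{716}{1441} = - \frac{154169}{5764}$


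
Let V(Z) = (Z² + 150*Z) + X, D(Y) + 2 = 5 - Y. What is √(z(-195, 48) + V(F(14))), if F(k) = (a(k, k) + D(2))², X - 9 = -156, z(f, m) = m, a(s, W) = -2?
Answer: 2*√13 ≈ 7.2111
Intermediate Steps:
D(Y) = 3 - Y (D(Y) = -2 + (5 - Y) = 3 - Y)
X = -147 (X = 9 - 156 = -147)
F(k) = 1 (F(k) = (-2 + (3 - 1*2))² = (-2 + (3 - 2))² = (-2 + 1)² = (-1)² = 1)
V(Z) = -147 + Z² + 150*Z (V(Z) = (Z² + 150*Z) - 147 = -147 + Z² + 150*Z)
√(z(-195, 48) + V(F(14))) = √(48 + (-147 + 1² + 150*1)) = √(48 + (-147 + 1 + 150)) = √(48 + 4) = √52 = 2*√13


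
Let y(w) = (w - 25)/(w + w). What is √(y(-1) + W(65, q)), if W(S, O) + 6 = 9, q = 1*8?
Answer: 4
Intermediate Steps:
q = 8
W(S, O) = 3 (W(S, O) = -6 + 9 = 3)
y(w) = (-25 + w)/(2*w) (y(w) = (-25 + w)/((2*w)) = (-25 + w)*(1/(2*w)) = (-25 + w)/(2*w))
√(y(-1) + W(65, q)) = √((½)*(-25 - 1)/(-1) + 3) = √((½)*(-1)*(-26) + 3) = √(13 + 3) = √16 = 4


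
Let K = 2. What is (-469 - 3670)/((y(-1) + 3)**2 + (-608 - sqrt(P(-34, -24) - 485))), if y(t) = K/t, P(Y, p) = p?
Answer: 2512373/368958 - 4139*I*sqrt(509)/368958 ≈ 6.8094 - 0.25309*I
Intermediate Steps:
y(t) = 2/t
(-469 - 3670)/((y(-1) + 3)**2 + (-608 - sqrt(P(-34, -24) - 485))) = (-469 - 3670)/((2/(-1) + 3)**2 + (-608 - sqrt(-24 - 485))) = -4139/((2*(-1) + 3)**2 + (-608 - sqrt(-509))) = -4139/((-2 + 3)**2 + (-608 - I*sqrt(509))) = -4139/(1**2 + (-608 - I*sqrt(509))) = -4139/(1 + (-608 - I*sqrt(509))) = -4139/(-607 - I*sqrt(509))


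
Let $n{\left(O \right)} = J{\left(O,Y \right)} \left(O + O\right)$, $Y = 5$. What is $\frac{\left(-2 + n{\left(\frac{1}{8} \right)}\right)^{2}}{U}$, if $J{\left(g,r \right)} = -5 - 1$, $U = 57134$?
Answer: $\frac{1}{4664} \approx 0.00021441$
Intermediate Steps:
$J{\left(g,r \right)} = -6$ ($J{\left(g,r \right)} = -5 - 1 = -6$)
$n{\left(O \right)} = - 12 O$ ($n{\left(O \right)} = - 6 \left(O + O\right) = - 6 \cdot 2 O = - 12 O$)
$\frac{\left(-2 + n{\left(\frac{1}{8} \right)}\right)^{2}}{U} = \frac{\left(-2 - \frac{12}{8}\right)^{2}}{57134} = \left(-2 - \frac{3}{2}\right)^{2} \cdot \frac{1}{57134} = \left(- \frac{7}{2}\right)^{2} \cdot \frac{1}{57134} = \frac{49}{4} \cdot \frac{1}{57134} = \frac{1}{4664}$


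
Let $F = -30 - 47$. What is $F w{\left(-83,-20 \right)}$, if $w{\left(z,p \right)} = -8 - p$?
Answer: $-924$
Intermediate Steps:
$F = -77$
$F w{\left(-83,-20 \right)} = - 77 \left(-8 - -20\right) = - 77 \left(-8 + 20\right) = \left(-77\right) 12 = -924$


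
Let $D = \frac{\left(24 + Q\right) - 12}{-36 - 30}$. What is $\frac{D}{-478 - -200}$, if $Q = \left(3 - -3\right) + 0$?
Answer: $\frac{3}{3058} \approx 0.00098103$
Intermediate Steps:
$Q = 6$ ($Q = \left(3 + 3\right) + 0 = 6 + 0 = 6$)
$D = - \frac{3}{11}$ ($D = \frac{\left(24 + 6\right) - 12}{-36 - 30} = \frac{30 - 12}{-66} = 18 \left(- \frac{1}{66}\right) = - \frac{3}{11} \approx -0.27273$)
$\frac{D}{-478 - -200} = - \frac{3}{11 \left(-478 - -200\right)} = - \frac{3}{11 \left(-478 + 200\right)} = - \frac{3}{11 \left(-278\right)} = \left(- \frac{3}{11}\right) \left(- \frac{1}{278}\right) = \frac{3}{3058}$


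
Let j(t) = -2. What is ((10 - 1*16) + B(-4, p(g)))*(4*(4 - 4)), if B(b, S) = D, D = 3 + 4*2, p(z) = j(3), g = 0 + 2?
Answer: 0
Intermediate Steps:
g = 2
p(z) = -2
D = 11 (D = 3 + 8 = 11)
B(b, S) = 11
((10 - 1*16) + B(-4, p(g)))*(4*(4 - 4)) = ((10 - 1*16) + 11)*(4*(4 - 4)) = ((10 - 16) + 11)*(4*0) = (-6 + 11)*0 = 5*0 = 0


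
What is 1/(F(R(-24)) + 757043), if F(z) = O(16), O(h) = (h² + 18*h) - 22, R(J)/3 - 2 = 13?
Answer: 1/757565 ≈ 1.3200e-6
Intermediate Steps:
R(J) = 45 (R(J) = 6 + 3*13 = 6 + 39 = 45)
O(h) = -22 + h² + 18*h
F(z) = 522 (F(z) = -22 + 16² + 18*16 = -22 + 256 + 288 = 522)
1/(F(R(-24)) + 757043) = 1/(522 + 757043) = 1/757565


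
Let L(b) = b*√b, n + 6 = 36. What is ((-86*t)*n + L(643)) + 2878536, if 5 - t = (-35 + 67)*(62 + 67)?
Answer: 13515876 + 643*√643 ≈ 1.3532e+7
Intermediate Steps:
n = 30 (n = -6 + 36 = 30)
t = -4123 (t = 5 - (-35 + 67)*(62 + 67) = 5 - 32*129 = 5 - 1*4128 = 5 - 4128 = -4123)
L(b) = b^(3/2)
((-86*t)*n + L(643)) + 2878536 = (-86*(-4123)*30 + 643^(3/2)) + 2878536 = (354578*30 + 643*√643) + 2878536 = (10637340 + 643*√643) + 2878536 = 13515876 + 643*√643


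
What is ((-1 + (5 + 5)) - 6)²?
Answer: 9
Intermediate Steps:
((-1 + (5 + 5)) - 6)² = ((-1 + 10) - 6)² = (9 - 6)² = 3² = 9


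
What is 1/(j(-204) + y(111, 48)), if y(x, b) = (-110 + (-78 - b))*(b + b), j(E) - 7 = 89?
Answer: -1/22560 ≈ -4.4326e-5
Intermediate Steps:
j(E) = 96 (j(E) = 7 + 89 = 96)
y(x, b) = 2*b*(-188 - b) (y(x, b) = (-188 - b)*(2*b) = 2*b*(-188 - b))
1/(j(-204) + y(111, 48)) = 1/(96 - 2*48*(188 + 48)) = 1/(96 - 2*48*236) = 1/(96 - 22656) = 1/(-22560) = -1/22560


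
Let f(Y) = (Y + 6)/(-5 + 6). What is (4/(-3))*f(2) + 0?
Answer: -32/3 ≈ -10.667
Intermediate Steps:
f(Y) = 6 + Y (f(Y) = (6 + Y)/1 = (6 + Y)*1 = 6 + Y)
(4/(-3))*f(2) + 0 = (4/(-3))*(6 + 2) + 0 = (4*(-1/3))*8 + 0 = -4/3*8 + 0 = -32/3 + 0 = -32/3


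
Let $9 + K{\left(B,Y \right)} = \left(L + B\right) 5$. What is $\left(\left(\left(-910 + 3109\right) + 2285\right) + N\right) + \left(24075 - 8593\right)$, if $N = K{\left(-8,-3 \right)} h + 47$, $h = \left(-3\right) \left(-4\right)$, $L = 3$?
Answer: $19605$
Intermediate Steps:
$h = 12$
$K{\left(B,Y \right)} = 6 + 5 B$ ($K{\left(B,Y \right)} = -9 + \left(3 + B\right) 5 = -9 + \left(15 + 5 B\right) = 6 + 5 B$)
$N = -361$ ($N = \left(6 + 5 \left(-8\right)\right) 12 + 47 = \left(6 - 40\right) 12 + 47 = \left(-34\right) 12 + 47 = -408 + 47 = -361$)
$\left(\left(\left(-910 + 3109\right) + 2285\right) + N\right) + \left(24075 - 8593\right) = \left(\left(\left(-910 + 3109\right) + 2285\right) - 361\right) + \left(24075 - 8593\right) = \left(\left(2199 + 2285\right) - 361\right) + \left(24075 - 8593\right) = \left(4484 - 361\right) + 15482 = 4123 + 15482 = 19605$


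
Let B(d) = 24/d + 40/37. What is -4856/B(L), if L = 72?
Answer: -539016/157 ≈ -3433.2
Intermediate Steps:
B(d) = 40/37 + 24/d (B(d) = 24/d + 40*(1/37) = 24/d + 40/37 = 40/37 + 24/d)
-4856/B(L) = -4856/(40/37 + 24/72) = -4856/(40/37 + 24*(1/72)) = -4856/(40/37 + ⅓) = -4856/157/111 = -4856*111/157 = -539016/157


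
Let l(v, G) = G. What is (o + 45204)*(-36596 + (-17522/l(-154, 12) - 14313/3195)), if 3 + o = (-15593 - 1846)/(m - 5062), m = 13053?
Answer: -4880144920068684/2836805 ≈ -1.7203e+9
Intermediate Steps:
o = -41412/7991 (o = -3 + (-15593 - 1846)/(13053 - 5062) = -3 - 17439/7991 = -41412/7991 ≈ -5.1823)
(o + 45204)*(-36596 + (-17522/l(-154, 12) - 14313/3195)) = (-41412/7991 + 45204)*(-36596 + (-17522/12 - 14313/3195)) = 361183752*(-36596 + (-17522*1/12 - 14313*1/3195))/7991 = 361183752*(-36596 + (-8761/6 - 4771/1065))/7991 = 361183752*(-36596 - 1039899/710)/7991 = (361183752/7991)*(-27023059/710) = -4880144920068684/2836805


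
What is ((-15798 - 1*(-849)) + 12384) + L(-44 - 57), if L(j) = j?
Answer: -2666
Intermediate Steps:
((-15798 - 1*(-849)) + 12384) + L(-44 - 57) = ((-15798 - 1*(-849)) + 12384) + (-44 - 57) = ((-15798 + 849) + 12384) - 101 = (-14949 + 12384) - 101 = -2565 - 101 = -2666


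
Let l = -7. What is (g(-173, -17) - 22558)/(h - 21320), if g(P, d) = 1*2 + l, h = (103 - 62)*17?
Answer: 22563/20623 ≈ 1.0941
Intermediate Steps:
h = 697 (h = 41*17 = 697)
g(P, d) = -5 (g(P, d) = 1*2 - 7 = 2 - 7 = -5)
(g(-173, -17) - 22558)/(h - 21320) = (-5 - 22558)/(697 - 21320) = -22563/(-20623) = -22563*(-1/20623) = 22563/20623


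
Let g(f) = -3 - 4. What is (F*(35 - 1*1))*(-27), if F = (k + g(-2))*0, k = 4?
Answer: 0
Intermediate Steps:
g(f) = -7
F = 0 (F = (4 - 7)*0 = -3*0 = 0)
(F*(35 - 1*1))*(-27) = (0*(35 - 1*1))*(-27) = (0*(35 - 1))*(-27) = (0*34)*(-27) = 0*(-27) = 0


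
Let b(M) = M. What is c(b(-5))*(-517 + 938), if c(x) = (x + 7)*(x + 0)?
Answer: -4210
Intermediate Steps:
c(x) = x*(7 + x) (c(x) = (7 + x)*x = x*(7 + x))
c(b(-5))*(-517 + 938) = (-5*(7 - 5))*(-517 + 938) = -5*2*421 = -10*421 = -4210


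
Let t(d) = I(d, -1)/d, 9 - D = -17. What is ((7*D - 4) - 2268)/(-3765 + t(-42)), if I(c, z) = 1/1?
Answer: 87780/158131 ≈ 0.55511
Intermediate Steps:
D = 26 (D = 9 - 1*(-17) = 9 + 17 = 26)
I(c, z) = 1
t(d) = 1/d
((7*D - 4) - 2268)/(-3765 + t(-42)) = ((7*26 - 4) - 2268)/(-3765 + 1/(-42)) = ((182 - 4) - 2268)/(-3765 - 1/42) = (178 - 2268)/(-158131/42) = -2090*(-42/158131) = 87780/158131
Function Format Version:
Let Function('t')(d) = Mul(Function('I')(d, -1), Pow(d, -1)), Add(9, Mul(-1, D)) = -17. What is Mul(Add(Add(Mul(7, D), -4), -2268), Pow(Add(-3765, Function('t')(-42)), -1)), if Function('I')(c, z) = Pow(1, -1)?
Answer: Rational(87780, 158131) ≈ 0.55511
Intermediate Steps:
D = 26 (D = Add(9, Mul(-1, -17)) = Add(9, 17) = 26)
Function('I')(c, z) = 1
Function('t')(d) = Pow(d, -1) (Function('t')(d) = Mul(1, Pow(d, -1)) = Pow(d, -1))
Mul(Add(Add(Mul(7, D), -4), -2268), Pow(Add(-3765, Function('t')(-42)), -1)) = Mul(Add(Add(Mul(7, 26), -4), -2268), Pow(Add(-3765, Pow(-42, -1)), -1)) = Mul(Add(Add(182, -4), -2268), Pow(Add(-3765, Rational(-1, 42)), -1)) = Mul(Add(178, -2268), Pow(Rational(-158131, 42), -1)) = Mul(-2090, Rational(-42, 158131)) = Rational(87780, 158131)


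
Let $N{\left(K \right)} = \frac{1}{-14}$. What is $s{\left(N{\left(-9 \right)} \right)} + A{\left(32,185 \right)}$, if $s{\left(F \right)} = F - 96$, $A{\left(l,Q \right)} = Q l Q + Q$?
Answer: $\frac{15334045}{14} \approx 1.0953 \cdot 10^{6}$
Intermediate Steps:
$N{\left(K \right)} = - \frac{1}{14}$
$A{\left(l,Q \right)} = Q + l Q^{2}$ ($A{\left(l,Q \right)} = l Q^{2} + Q = Q + l Q^{2}$)
$s{\left(F \right)} = -96 + F$ ($s{\left(F \right)} = F - 96 = -96 + F$)
$s{\left(N{\left(-9 \right)} \right)} + A{\left(32,185 \right)} = \left(-96 - \frac{1}{14}\right) + 185 \left(1 + 185 \cdot 32\right) = - \frac{1345}{14} + 185 \left(1 + 5920\right) = - \frac{1345}{14} + 185 \cdot 5921 = - \frac{1345}{14} + 1095385 = \frac{15334045}{14}$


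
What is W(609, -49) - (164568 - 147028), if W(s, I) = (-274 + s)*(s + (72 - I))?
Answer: 227010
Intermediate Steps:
W(s, I) = (-274 + s)*(72 + s - I)
W(609, -49) - (164568 - 147028) = (-19728 + 609**2 - 202*609 + 274*(-49) - 1*(-49)*609) - (164568 - 147028) = (-19728 + 370881 - 123018 - 13426 + 29841) - 1*17540 = 244550 - 17540 = 227010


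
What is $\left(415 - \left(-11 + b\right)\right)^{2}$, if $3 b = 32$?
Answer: $\frac{1552516}{9} \approx 1.725 \cdot 10^{5}$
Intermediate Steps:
$b = \frac{32}{3}$ ($b = \frac{1}{3} \cdot 32 = \frac{32}{3} \approx 10.667$)
$\left(415 - \left(-11 + b\right)\right)^{2} = \left(415 + \left(11 - \frac{32}{3}\right)\right)^{2} = \left(415 + \frac{1}{3}\right)^{2} = \left(\frac{1246}{3}\right)^{2} = \frac{1552516}{9}$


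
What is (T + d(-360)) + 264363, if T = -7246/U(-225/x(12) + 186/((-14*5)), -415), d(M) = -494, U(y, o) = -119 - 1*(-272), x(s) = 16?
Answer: 40364711/153 ≈ 2.6382e+5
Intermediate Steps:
U(y, o) = 153 (U(y, o) = -119 + 272 = 153)
T = -7246/153 ≈ -47.359
(T + d(-360)) + 264363 = (-7246/153 - 494) + 264363 = -82828/153 + 264363 = 40364711/153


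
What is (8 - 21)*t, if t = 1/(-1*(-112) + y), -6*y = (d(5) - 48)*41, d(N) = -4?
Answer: -39/1402 ≈ -0.027817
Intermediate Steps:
y = 1066/3 (y = -(-4 - 48)*41/6 = -(-26)*41/3 = -⅙*(-2132) = 1066/3 ≈ 355.33)
t = 3/1402 (t = 1/(-1*(-112) + 1066/3) = 1/(112 + 1066/3) = 1/(1402/3) = 3/1402 ≈ 0.0021398)
(8 - 21)*t = (8 - 21)*(3/1402) = -13*3/1402 = -39/1402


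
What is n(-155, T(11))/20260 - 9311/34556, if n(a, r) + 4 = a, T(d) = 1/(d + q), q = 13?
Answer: -12133454/43756535 ≈ -0.27729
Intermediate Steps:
T(d) = 1/(13 + d) (T(d) = 1/(d + 13) = 1/(13 + d))
n(a, r) = -4 + a
n(-155, T(11))/20260 - 9311/34556 = (-4 - 155)/20260 - 9311/34556 = -159*1/20260 - 9311*1/34556 = -159/20260 - 9311/34556 = -12133454/43756535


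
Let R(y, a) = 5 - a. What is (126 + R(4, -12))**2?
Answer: 20449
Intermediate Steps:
(126 + R(4, -12))**2 = (126 + (5 - 1*(-12)))**2 = (126 + (5 + 12))**2 = (126 + 17)**2 = 143**2 = 20449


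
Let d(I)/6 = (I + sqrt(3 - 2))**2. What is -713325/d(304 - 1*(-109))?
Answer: -237775/342792 ≈ -0.69364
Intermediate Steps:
d(I) = 6*(1 + I)**2 (d(I) = 6*(I + sqrt(3 - 2))**2 = 6*(I + sqrt(1))**2 = 6*(I + 1)**2 = 6*(1 + I)**2)
-713325/d(304 - 1*(-109)) = -713325*1/(6*(1 + (304 - 1*(-109)))**2) = -713325*1/(6*(1 + (304 + 109))**2) = -713325*1/(6*(1 + 413)**2) = -713325/(6*414**2) = -713325/(6*171396) = -713325/1028376 = -713325*1/1028376 = -237775/342792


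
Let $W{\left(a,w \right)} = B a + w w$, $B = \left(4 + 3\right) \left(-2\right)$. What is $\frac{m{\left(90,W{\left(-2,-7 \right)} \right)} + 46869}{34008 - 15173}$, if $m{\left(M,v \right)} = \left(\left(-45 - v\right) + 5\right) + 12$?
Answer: $\frac{46764}{18835} \approx 2.4828$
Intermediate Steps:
$B = -14$ ($B = 7 \left(-2\right) = -14$)
$W{\left(a,w \right)} = w^{2} - 14 a$ ($W{\left(a,w \right)} = - 14 a + w w = - 14 a + w^{2} = w^{2} - 14 a$)
$m{\left(M,v \right)} = -28 - v$ ($m{\left(M,v \right)} = \left(-40 - v\right) + 12 = -28 - v$)
$\frac{m{\left(90,W{\left(-2,-7 \right)} \right)} + 46869}{34008 - 15173} = \frac{\left(-28 - \left(\left(-7\right)^{2} - -28\right)\right) + 46869}{34008 - 15173} = \frac{\left(-28 - \left(49 + 28\right)\right) + 46869}{18835} = \left(\left(-28 - 77\right) + 46869\right) \frac{1}{18835} = \left(-105 + 46869\right) \frac{1}{18835} = 46764 \cdot \frac{1}{18835} = \frac{46764}{18835}$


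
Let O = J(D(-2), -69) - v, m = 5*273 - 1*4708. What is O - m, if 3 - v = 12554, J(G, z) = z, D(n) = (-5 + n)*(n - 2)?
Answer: 15825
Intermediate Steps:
D(n) = (-5 + n)*(-2 + n)
v = -12551 (v = 3 - 1*12554 = 3 - 12554 = -12551)
m = -3343 (m = 1365 - 4708 = -3343)
O = 12482 (O = -69 - 1*(-12551) = -69 + 12551 = 12482)
O - m = 12482 - 1*(-3343) = 12482 + 3343 = 15825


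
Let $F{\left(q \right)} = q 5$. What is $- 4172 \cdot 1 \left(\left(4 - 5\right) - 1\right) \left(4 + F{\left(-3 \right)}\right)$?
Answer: $-91784$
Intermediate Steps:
$F{\left(q \right)} = 5 q$
$- 4172 \cdot 1 \left(\left(4 - 5\right) - 1\right) \left(4 + F{\left(-3 \right)}\right) = - 4172 \cdot 1 \left(\left(4 - 5\right) - 1\right) \left(4 + 5 \left(-3\right)\right) = - 4172 \cdot 1 \left(\left(4 - 5\right) - 1\right) \left(4 - 15\right) = - 4172 \cdot 1 \left(-1 - 1\right) \left(-11\right) = - 4172 \cdot 1 \left(\left(-2\right) \left(-11\right)\right) = - 4172 \cdot 1 \cdot 22 = \left(-4172\right) 22 = -91784$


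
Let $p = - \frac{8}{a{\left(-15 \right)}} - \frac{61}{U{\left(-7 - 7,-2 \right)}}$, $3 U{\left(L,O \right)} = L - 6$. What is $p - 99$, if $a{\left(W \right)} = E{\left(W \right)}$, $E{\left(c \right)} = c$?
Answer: $- \frac{5359}{60} \approx -89.317$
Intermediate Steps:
$a{\left(W \right)} = W$
$U{\left(L,O \right)} = -2 + \frac{L}{3}$ ($U{\left(L,O \right)} = \frac{L - 6}{3} = \frac{-6 + L}{3} = -2 + \frac{L}{3}$)
$p = \frac{581}{60}$ ($p = - \frac{8}{-15} - \frac{61}{-2 + \frac{-7 - 7}{3}} = \left(-8\right) \left(- \frac{1}{15}\right) - \frac{61}{-2 + \frac{1}{3} \left(-14\right)} = \frac{8}{15} - \frac{61}{-2 - \frac{14}{3}} = \frac{8}{15} - \frac{61}{- \frac{20}{3}} = \frac{8}{15} - - \frac{183}{20} = \frac{8}{15} + \frac{183}{20} = \frac{581}{60} \approx 9.6833$)
$p - 99 = \frac{581}{60} - 99 = - \frac{5359}{60}$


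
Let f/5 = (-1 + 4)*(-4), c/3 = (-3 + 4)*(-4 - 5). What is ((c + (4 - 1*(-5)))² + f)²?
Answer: 69696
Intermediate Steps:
c = -27 (c = 3*((-3 + 4)*(-4 - 5)) = 3*(1*(-9)) = 3*(-9) = -27)
f = -60 (f = 5*((-1 + 4)*(-4)) = 5*(3*(-4)) = 5*(-12) = -60)
((c + (4 - 1*(-5)))² + f)² = ((-27 + (4 - 1*(-5)))² - 60)² = ((-27 + (4 + 5))² - 60)² = ((-27 + 9)² - 60)² = ((-18)² - 60)² = (324 - 60)² = 264² = 69696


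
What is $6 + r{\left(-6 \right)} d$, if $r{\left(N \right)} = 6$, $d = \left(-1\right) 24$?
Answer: $-138$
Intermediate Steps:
$d = -24$
$6 + r{\left(-6 \right)} d = 6 + 6 \left(-24\right) = 6 - 144 = -138$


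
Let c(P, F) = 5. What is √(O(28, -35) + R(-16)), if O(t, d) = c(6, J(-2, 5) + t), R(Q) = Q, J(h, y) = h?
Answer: I*√11 ≈ 3.3166*I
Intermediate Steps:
O(t, d) = 5
√(O(28, -35) + R(-16)) = √(5 - 16) = √(-11) = I*√11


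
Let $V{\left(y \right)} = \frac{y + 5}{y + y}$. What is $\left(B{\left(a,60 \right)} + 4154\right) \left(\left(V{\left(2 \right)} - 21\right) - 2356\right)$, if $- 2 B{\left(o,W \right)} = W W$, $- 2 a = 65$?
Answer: $- \frac{11182677}{2} \approx -5.5913 \cdot 10^{6}$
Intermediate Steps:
$a = - \frac{65}{2}$ ($a = \left(- \frac{1}{2}\right) 65 = - \frac{65}{2} \approx -32.5$)
$V{\left(y \right)} = \frac{5 + y}{2 y}$
$B{\left(o,W \right)} = - \frac{W^{2}}{2}$ ($B{\left(o,W \right)} = - \frac{W W}{2} = - \frac{W^{2}}{2}$)
$\left(B{\left(a,60 \right)} + 4154\right) \left(\left(V{\left(2 \right)} - 21\right) - 2356\right) = \left(- \frac{60^{2}}{2} + 4154\right) \left(\left(\frac{5 + 2}{2 \cdot 2} - 21\right) - 2356\right) = \left(\left(- \frac{1}{2}\right) 3600 + 4154\right) \left(\left(\frac{1}{2} \cdot \frac{1}{2} \cdot 7 - 21\right) - 2356\right) = \left(-1800 + 4154\right) \left(\left(\frac{7}{4} - 21\right) - 2356\right) = 2354 \left(- \frac{77}{4} - 2356\right) = 2354 \left(- \frac{9501}{4}\right) = - \frac{11182677}{2}$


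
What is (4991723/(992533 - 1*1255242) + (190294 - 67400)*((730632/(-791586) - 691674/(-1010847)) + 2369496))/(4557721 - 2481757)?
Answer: 3400733452512128830082616487/24244084854353107909044 ≈ 1.4027e+5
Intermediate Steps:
(4991723/(992533 - 1*1255242) + (190294 - 67400)*((730632/(-791586) - 691674/(-1010847)) + 2369496))/(4557721 - 2481757) = (4991723/(992533 - 1255242) + 122894*((730632*(-1/791586) - 691674*(-1/1010847)) + 2369496))/2075964 = (4991723/(-262709) + 122894*((-121772/131931 + 230558/336949) + 2369496))*(1/2075964) = (4991723*(-1/262709) + 122894*(-10613206130/44454018519 + 2369496))*(1/2075964) = (-4991723/262709 + 122894*(105333608451490294/44454018519))*(1/2075964) = (-4991723/262709 + 12944868477037448190836/44454018519)*(1/2075964) = (3400733452512128830082616487/11678470751107971)*(1/2075964) = 3400733452512128830082616487/24244084854353107909044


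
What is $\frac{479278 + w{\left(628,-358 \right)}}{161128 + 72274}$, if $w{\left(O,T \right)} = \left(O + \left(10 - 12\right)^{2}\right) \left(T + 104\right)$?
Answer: $\frac{159375}{116701} \approx 1.3657$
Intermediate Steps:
$w{\left(O,T \right)} = \left(4 + O\right) \left(104 + T\right)$ ($w{\left(O,T \right)} = \left(O + \left(-2\right)^{2}\right) \left(104 + T\right) = \left(O + 4\right) \left(104 + T\right) = \left(4 + O\right) \left(104 + T\right)$)
$\frac{479278 + w{\left(628,-358 \right)}}{161128 + 72274} = \frac{479278 + \left(416 + 4 \left(-358\right) + 104 \cdot 628 + 628 \left(-358\right)\right)}{161128 + 72274} = \frac{479278 + \left(416 - 1432 + 65312 - 224824\right)}{233402} = \left(479278 - 160528\right) \frac{1}{233402} = 318750 \cdot \frac{1}{233402} = \frac{159375}{116701}$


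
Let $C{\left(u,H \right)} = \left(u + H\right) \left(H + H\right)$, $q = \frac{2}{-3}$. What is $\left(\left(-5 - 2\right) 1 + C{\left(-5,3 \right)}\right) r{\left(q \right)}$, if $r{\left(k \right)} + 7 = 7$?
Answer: $0$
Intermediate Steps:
$q = - \frac{2}{3}$ ($q = 2 \left(- \frac{1}{3}\right) = - \frac{2}{3} \approx -0.66667$)
$C{\left(u,H \right)} = 2 H \left(H + u\right)$ ($C{\left(u,H \right)} = \left(H + u\right) 2 H = 2 H \left(H + u\right)$)
$r{\left(k \right)} = 0$ ($r{\left(k \right)} = -7 + 7 = 0$)
$\left(\left(-5 - 2\right) 1 + C{\left(-5,3 \right)}\right) r{\left(q \right)} = \left(\left(-5 - 2\right) 1 + 2 \cdot 3 \left(3 - 5\right)\right) 0 = \left(\left(-7\right) 1 + 2 \cdot 3 \left(-2\right)\right) 0 = \left(-7 - 12\right) 0 = \left(-19\right) 0 = 0$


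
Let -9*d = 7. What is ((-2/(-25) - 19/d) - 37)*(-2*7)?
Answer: 4372/25 ≈ 174.88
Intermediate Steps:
d = -7/9 (d = -⅑*7 = -7/9 ≈ -0.77778)
((-2/(-25) - 19/d) - 37)*(-2*7) = ((-2/(-25) - 19/(-7/9)) - 37)*(-2*7) = ((-2*(-1/25) - 19*(-9/7)) - 37)*(-14) = ((2/25 + 171/7) - 37)*(-14) = (4289/175 - 37)*(-14) = -2186/175*(-14) = 4372/25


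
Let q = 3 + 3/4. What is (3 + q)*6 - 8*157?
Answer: -2431/2 ≈ -1215.5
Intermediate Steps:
q = 15/4 (q = 3 + (1/4)*3 = 3 + 3/4 = 15/4 ≈ 3.7500)
(3 + q)*6 - 8*157 = (3 + 15/4)*6 - 8*157 = (27/4)*6 - 1256 = 81/2 - 1256 = -2431/2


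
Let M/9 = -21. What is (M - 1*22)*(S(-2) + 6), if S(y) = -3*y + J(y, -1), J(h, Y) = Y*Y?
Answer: -2743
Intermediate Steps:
J(h, Y) = Y²
M = -189 (M = 9*(-21) = -189)
S(y) = 1 - 3*y (S(y) = -3*y + (-1)² = -3*y + 1 = 1 - 3*y)
(M - 1*22)*(S(-2) + 6) = (-189 - 1*22)*((1 - 3*(-2)) + 6) = (-189 - 22)*((1 + 6) + 6) = -211*(7 + 6) = -211*13 = -2743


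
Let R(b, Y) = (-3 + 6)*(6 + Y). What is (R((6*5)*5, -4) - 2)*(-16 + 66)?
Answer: 200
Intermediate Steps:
R(b, Y) = 18 + 3*Y (R(b, Y) = 3*(6 + Y) = 18 + 3*Y)
(R((6*5)*5, -4) - 2)*(-16 + 66) = ((18 + 3*(-4)) - 2)*(-16 + 66) = ((18 - 12) - 2)*50 = (6 - 2)*50 = 4*50 = 200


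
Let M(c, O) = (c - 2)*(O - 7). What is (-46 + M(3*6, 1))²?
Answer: 20164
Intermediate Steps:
M(c, O) = (-7 + O)*(-2 + c) (M(c, O) = (-2 + c)*(-7 + O) = (-7 + O)*(-2 + c))
(-46 + M(3*6, 1))² = (-46 + (14 - 21*6 - 2*1 + 1*(3*6)))² = (-46 + (14 - 7*18 - 2 + 1*18))² = (-46 + (14 - 126 - 2 + 18))² = (-46 - 96)² = (-142)² = 20164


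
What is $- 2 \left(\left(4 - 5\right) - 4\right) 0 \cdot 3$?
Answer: $0$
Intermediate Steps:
$- 2 \left(\left(4 - 5\right) - 4\right) 0 \cdot 3 = - 2 \left(-1 - 4\right) 0 \cdot 3 = - 2 \left(\left(-5\right) 0\right) 3 = \left(-2\right) 0 \cdot 3 = 0 \cdot 3 = 0$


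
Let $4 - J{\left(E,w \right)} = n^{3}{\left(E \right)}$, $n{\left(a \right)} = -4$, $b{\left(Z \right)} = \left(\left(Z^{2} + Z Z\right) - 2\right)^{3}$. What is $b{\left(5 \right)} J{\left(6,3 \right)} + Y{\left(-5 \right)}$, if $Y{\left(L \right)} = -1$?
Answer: $7520255$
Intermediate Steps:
$b{\left(Z \right)} = \left(-2 + 2 Z^{2}\right)^{3}$ ($b{\left(Z \right)} = \left(\left(Z^{2} + Z^{2}\right) - 2\right)^{3} = \left(2 Z^{2} - 2\right)^{3} = \left(-2 + 2 Z^{2}\right)^{3}$)
$J{\left(E,w \right)} = 68$ ($J{\left(E,w \right)} = 4 - \left(-4\right)^{3} = 4 - -64 = 4 + 64 = 68$)
$b{\left(5 \right)} J{\left(6,3 \right)} + Y{\left(-5 \right)} = 8 \left(-1 + 5^{2}\right)^{3} \cdot 68 - 1 = 8 \left(-1 + 25\right)^{3} \cdot 68 - 1 = 8 \cdot 24^{3} \cdot 68 - 1 = 8 \cdot 13824 \cdot 68 - 1 = 110592 \cdot 68 - 1 = 7520256 - 1 = 7520255$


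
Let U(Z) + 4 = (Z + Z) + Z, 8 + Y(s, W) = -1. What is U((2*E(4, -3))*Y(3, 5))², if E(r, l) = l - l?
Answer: 16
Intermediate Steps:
E(r, l) = 0
Y(s, W) = -9 (Y(s, W) = -8 - 1 = -9)
U(Z) = -4 + 3*Z (U(Z) = -4 + ((Z + Z) + Z) = -4 + (2*Z + Z) = -4 + 3*Z)
U((2*E(4, -3))*Y(3, 5))² = (-4 + 3*((2*0)*(-9)))² = (-4 + 3*(0*(-9)))² = (-4 + 3*0)² = (-4 + 0)² = (-4)² = 16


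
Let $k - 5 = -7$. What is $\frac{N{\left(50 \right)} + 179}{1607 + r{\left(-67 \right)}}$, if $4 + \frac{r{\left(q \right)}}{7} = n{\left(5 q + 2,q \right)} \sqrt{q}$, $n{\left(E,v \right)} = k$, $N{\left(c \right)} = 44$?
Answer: $\frac{352117}{2506373} + \frac{3122 i \sqrt{67}}{2506373} \approx 0.14049 + 0.010196 i$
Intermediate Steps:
$k = -2$ ($k = 5 - 7 = -2$)
$n{\left(E,v \right)} = -2$
$r{\left(q \right)} = -28 - 14 \sqrt{q}$ ($r{\left(q \right)} = -28 + 7 \left(- 2 \sqrt{q}\right) = -28 - 14 \sqrt{q}$)
$\frac{N{\left(50 \right)} + 179}{1607 + r{\left(-67 \right)}} = \frac{44 + 179}{1607 - \left(28 + 14 \sqrt{-67}\right)} = \frac{223}{1607 - \left(28 + 14 i \sqrt{67}\right)} = \frac{223}{1579 - 14 i \sqrt{67}}$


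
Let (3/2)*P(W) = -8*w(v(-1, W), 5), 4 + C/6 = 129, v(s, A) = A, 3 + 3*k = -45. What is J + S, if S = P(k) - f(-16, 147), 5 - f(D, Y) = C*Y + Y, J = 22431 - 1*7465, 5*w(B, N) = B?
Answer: 1880626/15 ≈ 1.2538e+5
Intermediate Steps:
k = -16 (k = -1 + (1/3)*(-45) = -1 - 15 = -16)
C = 750 (C = -24 + 6*129 = -24 + 774 = 750)
w(B, N) = B/5
J = 14966 (J = 22431 - 7465 = 14966)
P(W) = -16*W/15 (P(W) = 2*(-8*W/5)/3 = -16*W/15)
f(D, Y) = 5 - 751*Y (f(D, Y) = 5 - (750*Y + Y) = 5 - 751*Y)
S = 1656136/15 (S = -16/15*(-16) - (5 - 751*147) = 256/15 - (5 - 110397) = 256/15 - 1*(-110392) = 256/15 + 110392 = 1656136/15 ≈ 1.1041e+5)
J + S = 14966 + 1656136/15 = 1880626/15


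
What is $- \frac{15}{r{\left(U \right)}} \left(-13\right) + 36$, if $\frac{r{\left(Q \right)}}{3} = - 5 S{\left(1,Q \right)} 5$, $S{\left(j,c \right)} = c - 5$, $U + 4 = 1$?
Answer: $\frac{1453}{40} \approx 36.325$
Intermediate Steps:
$U = -3$ ($U = -4 + 1 = -3$)
$S{\left(j,c \right)} = -5 + c$
$r{\left(Q \right)} = 375 - 75 Q$ ($r{\left(Q \right)} = 3 - 5 \left(-5 + Q\right) 5 = 3 \left(25 - 5 Q\right) 5 = 3 \left(125 - 25 Q\right) = 375 - 75 Q$)
$- \frac{15}{r{\left(U \right)}} \left(-13\right) + 36 = - \frac{15}{375 - -225} \left(-13\right) + 36 = - \frac{15}{375 + 225} \left(-13\right) + 36 = - \frac{15}{600} \left(-13\right) + 36 = \left(-15\right) \frac{1}{600} \left(-13\right) + 36 = \left(- \frac{1}{40}\right) \left(-13\right) + 36 = \frac{13}{40} + 36 = \frac{1453}{40}$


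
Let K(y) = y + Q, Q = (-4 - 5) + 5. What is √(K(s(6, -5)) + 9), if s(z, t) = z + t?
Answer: √6 ≈ 2.4495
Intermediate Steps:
s(z, t) = t + z
Q = -4 (Q = -9 + 5 = -4)
K(y) = -4 + y (K(y) = y - 4 = -4 + y)
√(K(s(6, -5)) + 9) = √((-4 + (-5 + 6)) + 9) = √((-4 + 1) + 9) = √(-3 + 9) = √6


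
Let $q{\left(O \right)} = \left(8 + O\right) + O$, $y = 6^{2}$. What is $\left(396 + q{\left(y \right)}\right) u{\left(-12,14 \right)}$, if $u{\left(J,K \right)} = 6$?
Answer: $2856$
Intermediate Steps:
$y = 36$
$q{\left(O \right)} = 8 + 2 O$
$\left(396 + q{\left(y \right)}\right) u{\left(-12,14 \right)} = \left(396 + \left(8 + 2 \cdot 36\right)\right) 6 = \left(396 + \left(8 + 72\right)\right) 6 = \left(396 + 80\right) 6 = 476 \cdot 6 = 2856$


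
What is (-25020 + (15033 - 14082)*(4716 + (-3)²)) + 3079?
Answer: 4471534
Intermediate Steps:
(-25020 + (15033 - 14082)*(4716 + (-3)²)) + 3079 = (-25020 + 951*(4716 + 9)) + 3079 = (-25020 + 951*4725) + 3079 = (-25020 + 4493475) + 3079 = 4468455 + 3079 = 4471534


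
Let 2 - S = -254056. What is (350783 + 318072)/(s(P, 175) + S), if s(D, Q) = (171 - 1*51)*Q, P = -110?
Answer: 668855/275058 ≈ 2.4317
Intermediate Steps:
S = 254058 (S = 2 - 1*(-254056) = 2 + 254056 = 254058)
s(D, Q) = 120*Q (s(D, Q) = (171 - 51)*Q = 120*Q)
(350783 + 318072)/(s(P, 175) + S) = (350783 + 318072)/(120*175 + 254058) = 668855/(21000 + 254058) = 668855/275058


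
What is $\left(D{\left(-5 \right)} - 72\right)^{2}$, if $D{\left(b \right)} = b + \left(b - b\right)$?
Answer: $5929$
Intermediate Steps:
$D{\left(b \right)} = b$ ($D{\left(b \right)} = b + 0 = b$)
$\left(D{\left(-5 \right)} - 72\right)^{2} = \left(-5 - 72\right)^{2} = \left(-77\right)^{2} = 5929$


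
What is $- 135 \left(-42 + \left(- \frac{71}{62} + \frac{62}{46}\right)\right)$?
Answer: $\frac{8046405}{1426} \approx 5642.6$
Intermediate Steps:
$- 135 \left(-42 + \left(- \frac{71}{62} + \frac{62}{46}\right)\right) = - 135 \left(-42 + \left(\left(-71\right) \frac{1}{62} + 62 \cdot \frac{1}{46}\right)\right) = - 135 \left(-42 + \left(- \frac{71}{62} + \frac{31}{23}\right)\right) = - 135 \left(-42 + \frac{289}{1426}\right) = \left(-135\right) \left(- \frac{59603}{1426}\right) = \frac{8046405}{1426}$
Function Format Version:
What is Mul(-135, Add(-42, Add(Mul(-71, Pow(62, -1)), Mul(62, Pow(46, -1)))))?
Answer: Rational(8046405, 1426) ≈ 5642.6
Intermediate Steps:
Mul(-135, Add(-42, Add(Mul(-71, Pow(62, -1)), Mul(62, Pow(46, -1))))) = Mul(-135, Add(-42, Add(Mul(-71, Rational(1, 62)), Mul(62, Rational(1, 46))))) = Mul(-135, Add(-42, Add(Rational(-71, 62), Rational(31, 23)))) = Mul(-135, Add(-42, Rational(289, 1426))) = Mul(-135, Rational(-59603, 1426)) = Rational(8046405, 1426)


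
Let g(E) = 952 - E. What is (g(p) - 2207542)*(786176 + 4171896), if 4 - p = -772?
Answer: -10944279558352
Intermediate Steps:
p = 776 (p = 4 - 1*(-772) = 4 + 772 = 776)
(g(p) - 2207542)*(786176 + 4171896) = ((952 - 1*776) - 2207542)*(786176 + 4171896) = ((952 - 776) - 2207542)*4958072 = (176 - 2207542)*4958072 = -2207366*4958072 = -10944279558352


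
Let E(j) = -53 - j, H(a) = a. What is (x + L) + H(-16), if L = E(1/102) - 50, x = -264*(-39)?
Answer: 1038053/102 ≈ 10177.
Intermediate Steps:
x = 10296
L = -10507/102 (L = (-53 - 1/102) - 50 = -5407/102 - 50 = -10507/102 ≈ -103.01)
(x + L) + H(-16) = (10296 - 10507/102) - 16 = 1039685/102 - 16 = 1038053/102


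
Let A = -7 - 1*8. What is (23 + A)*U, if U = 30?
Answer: 240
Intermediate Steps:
A = -15 (A = -7 - 8 = -15)
(23 + A)*U = (23 - 15)*30 = 8*30 = 240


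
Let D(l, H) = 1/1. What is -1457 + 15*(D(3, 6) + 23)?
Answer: -1097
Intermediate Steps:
D(l, H) = 1
-1457 + 15*(D(3, 6) + 23) = -1457 + 15*(1 + 23) = -1457 + 15*24 = -1457 + 360 = -1097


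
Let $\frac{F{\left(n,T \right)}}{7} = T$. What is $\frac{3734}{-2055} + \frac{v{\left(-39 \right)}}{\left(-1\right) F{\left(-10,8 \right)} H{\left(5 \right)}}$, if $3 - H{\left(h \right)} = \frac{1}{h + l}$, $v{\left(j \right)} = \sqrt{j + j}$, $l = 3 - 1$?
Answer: $- \frac{3734}{2055} - \frac{i \sqrt{78}}{160} \approx -1.817 - 0.055198 i$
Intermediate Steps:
$l = 2$ ($l = 3 - 1 = 2$)
$F{\left(n,T \right)} = 7 T$
$v{\left(j \right)} = \sqrt{2} \sqrt{j}$ ($v{\left(j \right)} = \sqrt{2 j} = \sqrt{2} \sqrt{j}$)
$H{\left(h \right)} = 3 - \frac{1}{2 + h}$ ($H{\left(h \right)} = 3 - \frac{1}{h + 2} = 3 - \frac{1}{2 + h}$)
$\frac{3734}{-2055} + \frac{v{\left(-39 \right)}}{\left(-1\right) F{\left(-10,8 \right)} H{\left(5 \right)}} = \frac{3734}{-2055} + \frac{\sqrt{2} \sqrt{-39}}{\left(-1\right) 7 \cdot 8 \frac{5 + 3 \cdot 5}{2 + 5}} = 3734 \left(- \frac{1}{2055}\right) + \frac{\sqrt{2} i \sqrt{39}}{\left(-1\right) 56 \frac{5 + 15}{7}} = - \frac{3734}{2055} + \frac{i \sqrt{78}}{\left(-1\right) 56 \cdot \frac{1}{7} \cdot 20} = - \frac{3734}{2055} + \frac{i \sqrt{78}}{\left(-1\right) 56 \cdot \frac{20}{7}} = - \frac{3734}{2055} + \frac{i \sqrt{78}}{\left(-1\right) 160} = - \frac{3734}{2055} + \frac{i \sqrt{78}}{-160} = - \frac{3734}{2055} + i \sqrt{78} \left(- \frac{1}{160}\right) = - \frac{3734}{2055} - \frac{i \sqrt{78}}{160}$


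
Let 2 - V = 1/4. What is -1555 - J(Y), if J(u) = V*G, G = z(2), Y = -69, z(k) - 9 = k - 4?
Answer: -6269/4 ≈ -1567.3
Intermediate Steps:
V = 7/4 (V = 2 - 1/4 = 2 - 1*¼ = 2 - ¼ = 7/4 ≈ 1.7500)
z(k) = 5 + k (z(k) = 9 + (k - 4) = 9 + (-4 + k) = 5 + k)
G = 7 (G = 5 + 2 = 7)
J(u) = 49/4 (J(u) = (7/4)*7 = 49/4)
-1555 - J(Y) = -1555 - 1*49/4 = -1555 - 49/4 = -6269/4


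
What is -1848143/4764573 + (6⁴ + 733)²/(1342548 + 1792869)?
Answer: 418796681614/452694641877 ≈ 0.92512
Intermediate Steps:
-1848143/4764573 + (6⁴ + 733)²/(1342548 + 1792869) = -1848143*1/4764573 + (1296 + 733)²/3135417 = -168013/433143 + 2029²*(1/3135417) = -168013/433143 + 4116841*(1/3135417) = -168013/433143 + 4116841/3135417 = 418796681614/452694641877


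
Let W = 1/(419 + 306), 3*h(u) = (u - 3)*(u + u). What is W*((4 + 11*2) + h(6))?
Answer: 38/725 ≈ 0.052414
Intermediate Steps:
h(u) = 2*u*(-3 + u)/3 (h(u) = ((u - 3)*(u + u))/3 = ((-3 + u)*(2*u))/3 = (2*u*(-3 + u))/3 = 2*u*(-3 + u)/3)
W = 1/725 ≈ 0.0013793
W*((4 + 11*2) + h(6)) = ((4 + 11*2) + (2/3)*6*(-3 + 6))/725 = ((4 + 22) + (2/3)*6*3)/725 = (26 + 12)/725 = (1/725)*38 = 38/725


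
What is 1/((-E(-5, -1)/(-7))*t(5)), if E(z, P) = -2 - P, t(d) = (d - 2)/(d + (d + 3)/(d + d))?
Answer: -203/15 ≈ -13.533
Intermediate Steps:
t(d) = (-2 + d)/(d + (3 + d)/(2*d)) (t(d) = (-2 + d)/(d + (3 + d)/((2*d))) = (-2 + d)/(d + (3 + d)*(1/(2*d))) = (-2 + d)/(d + (3 + d)/(2*d)))
1/((-E(-5, -1)/(-7))*t(5)) = 1/((-(-2 - 1*(-1))/(-7))*(2*5*(-2 + 5)/(3 + 5 + 2*5²))) = 1/((-(-2 + 1)*(-1)/7)*(2*5*3/(3 + 5 + 2*25))) = 1/((-(-1)*(-1)/7)*(2*5*3/(3 + 5 + 50))) = 1/((-1*⅐)*(2*5*3/58)) = 1/(-2*5*3/(7*58)) = 1/(-⅐*15/29) = 1/(-15/203) = -203/15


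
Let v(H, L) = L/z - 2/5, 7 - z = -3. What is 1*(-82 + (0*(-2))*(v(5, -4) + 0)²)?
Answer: -82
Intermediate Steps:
z = 10 (z = 7 - 1*(-3) = 7 + 3 = 10)
v(H, L) = -⅖ + L/10 (v(H, L) = L/10 - 2/5 = L*(⅒) - 2*⅕ = L/10 - ⅖ = -⅖ + L/10)
1*(-82 + (0*(-2))*(v(5, -4) + 0)²) = 1*(-82 + (0*(-2))*((-⅖ + (⅒)*(-4)) + 0)²) = 1*(-82 + 0*((-⅖ - ⅖) + 0)²) = 1*(-82 + 0*(-⅘ + 0)²) = 1*(-82 + 0*(-⅘)²) = 1*(-82 + 0*(16/25)) = 1*(-82 + 0) = 1*(-82) = -82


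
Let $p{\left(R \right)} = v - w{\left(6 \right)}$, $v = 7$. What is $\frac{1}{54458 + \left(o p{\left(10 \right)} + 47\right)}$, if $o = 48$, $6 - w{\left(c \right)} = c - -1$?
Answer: $\frac{1}{54889} \approx 1.8219 \cdot 10^{-5}$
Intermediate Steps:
$w{\left(c \right)} = 5 - c$ ($w{\left(c \right)} = 6 - \left(c - -1\right) = 6 - \left(c + 1\right) = 6 - \left(1 + c\right) = 5 - c$)
$p{\left(R \right)} = 8$ ($p{\left(R \right)} = 7 - \left(5 - 6\right) = 7 - -1 = 7 + 1 = 8$)
$\frac{1}{54458 + \left(o p{\left(10 \right)} + 47\right)} = \frac{1}{54458 + \left(48 \cdot 8 + 47\right)} = \frac{1}{54458 + \left(384 + 47\right)} = \frac{1}{54458 + 431} = \frac{1}{54889}$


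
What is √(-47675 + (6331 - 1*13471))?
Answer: I*√54815 ≈ 234.13*I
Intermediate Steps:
√(-47675 + (6331 - 1*13471)) = √(-47675 + (6331 - 13471)) = √(-47675 - 7140) = √(-54815) = I*√54815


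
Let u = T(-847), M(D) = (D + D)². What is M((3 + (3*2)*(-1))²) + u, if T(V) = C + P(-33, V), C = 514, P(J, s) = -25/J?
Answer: 27679/33 ≈ 838.76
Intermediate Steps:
M(D) = 4*D² (M(D) = (2*D)² = 4*D²)
T(V) = 16987/33 (T(V) = 514 - 25/(-33) = 514 - 25*(-1/33) = 514 + 25/33 = 16987/33)
u = 16987/33 ≈ 514.76
M((3 + (3*2)*(-1))²) + u = 4*((3 + (3*2)*(-1))²)² + 16987/33 = 4*((3 + 6*(-1))²)² + 16987/33 = 4*((3 - 6)²)² + 16987/33 = 4*((-3)²)² + 16987/33 = 4*9² + 16987/33 = 4*81 + 16987/33 = 324 + 16987/33 = 27679/33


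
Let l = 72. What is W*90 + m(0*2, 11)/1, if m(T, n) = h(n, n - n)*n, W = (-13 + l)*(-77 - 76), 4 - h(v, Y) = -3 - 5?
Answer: -812298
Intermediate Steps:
h(v, Y) = 12 (h(v, Y) = 4 - (-3 - 5) = 4 - 1*(-8) = 4 + 8 = 12)
W = -9027 (W = (-13 + 72)*(-77 - 76) = 59*(-153) = -9027)
m(T, n) = 12*n
W*90 + m(0*2, 11)/1 = -9027*90 + (12*11)/1 = -812430 + 132*1 = -812430 + 132 = -812298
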